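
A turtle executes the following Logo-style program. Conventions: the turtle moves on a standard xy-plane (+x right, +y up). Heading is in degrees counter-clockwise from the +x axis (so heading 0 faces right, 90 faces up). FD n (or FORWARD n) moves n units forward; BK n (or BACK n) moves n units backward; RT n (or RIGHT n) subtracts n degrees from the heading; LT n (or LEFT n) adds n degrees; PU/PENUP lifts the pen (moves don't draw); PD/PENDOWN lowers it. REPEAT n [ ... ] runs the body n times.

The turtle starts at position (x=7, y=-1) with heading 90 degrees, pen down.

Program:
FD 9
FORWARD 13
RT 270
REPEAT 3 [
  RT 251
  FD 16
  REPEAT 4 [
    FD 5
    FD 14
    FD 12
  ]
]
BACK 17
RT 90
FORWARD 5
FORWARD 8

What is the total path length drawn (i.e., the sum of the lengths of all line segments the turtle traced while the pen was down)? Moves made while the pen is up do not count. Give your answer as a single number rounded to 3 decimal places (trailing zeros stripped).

Executing turtle program step by step:
Start: pos=(7,-1), heading=90, pen down
FD 9: (7,-1) -> (7,8) [heading=90, draw]
FD 13: (7,8) -> (7,21) [heading=90, draw]
RT 270: heading 90 -> 180
REPEAT 3 [
  -- iteration 1/3 --
  RT 251: heading 180 -> 289
  FD 16: (7,21) -> (12.209,5.872) [heading=289, draw]
  REPEAT 4 [
    -- iteration 1/4 --
    FD 5: (12.209,5.872) -> (13.837,1.144) [heading=289, draw]
    FD 14: (13.837,1.144) -> (18.395,-12.093) [heading=289, draw]
    FD 12: (18.395,-12.093) -> (22.302,-23.439) [heading=289, draw]
    -- iteration 2/4 --
    FD 5: (22.302,-23.439) -> (23.93,-28.167) [heading=289, draw]
    FD 14: (23.93,-28.167) -> (28.487,-41.404) [heading=289, draw]
    FD 12: (28.487,-41.404) -> (32.394,-52.75) [heading=289, draw]
    -- iteration 3/4 --
    FD 5: (32.394,-52.75) -> (34.022,-57.478) [heading=289, draw]
    FD 14: (34.022,-57.478) -> (38.58,-70.715) [heading=289, draw]
    FD 12: (38.58,-70.715) -> (42.487,-82.062) [heading=289, draw]
    -- iteration 4/4 --
    FD 5: (42.487,-82.062) -> (44.115,-86.789) [heading=289, draw]
    FD 14: (44.115,-86.789) -> (48.673,-100.026) [heading=289, draw]
    FD 12: (48.673,-100.026) -> (52.58,-111.373) [heading=289, draw]
  ]
  -- iteration 2/3 --
  RT 251: heading 289 -> 38
  FD 16: (52.58,-111.373) -> (65.188,-101.522) [heading=38, draw]
  REPEAT 4 [
    -- iteration 1/4 --
    FD 5: (65.188,-101.522) -> (69.128,-98.444) [heading=38, draw]
    FD 14: (69.128,-98.444) -> (80.16,-89.824) [heading=38, draw]
    FD 12: (80.16,-89.824) -> (89.616,-82.437) [heading=38, draw]
    -- iteration 2/4 --
    FD 5: (89.616,-82.437) -> (93.556,-79.358) [heading=38, draw]
    FD 14: (93.556,-79.358) -> (104.588,-70.739) [heading=38, draw]
    FD 12: (104.588,-70.739) -> (114.044,-63.351) [heading=38, draw]
    -- iteration 3/4 --
    FD 5: (114.044,-63.351) -> (117.984,-60.273) [heading=38, draw]
    FD 14: (117.984,-60.273) -> (129.017,-51.653) [heading=38, draw]
    FD 12: (129.017,-51.653) -> (138.473,-44.265) [heading=38, draw]
    -- iteration 4/4 --
    FD 5: (138.473,-44.265) -> (142.413,-41.187) [heading=38, draw]
    FD 14: (142.413,-41.187) -> (153.445,-32.568) [heading=38, draw]
    FD 12: (153.445,-32.568) -> (162.901,-25.18) [heading=38, draw]
  ]
  -- iteration 3/3 --
  RT 251: heading 38 -> 147
  FD 16: (162.901,-25.18) -> (149.482,-16.466) [heading=147, draw]
  REPEAT 4 [
    -- iteration 1/4 --
    FD 5: (149.482,-16.466) -> (145.289,-13.743) [heading=147, draw]
    FD 14: (145.289,-13.743) -> (133.548,-6.118) [heading=147, draw]
    FD 12: (133.548,-6.118) -> (123.484,0.418) [heading=147, draw]
    -- iteration 2/4 --
    FD 5: (123.484,0.418) -> (119.29,3.141) [heading=147, draw]
    FD 14: (119.29,3.141) -> (107.549,10.766) [heading=147, draw]
    FD 12: (107.549,10.766) -> (97.485,17.302) [heading=147, draw]
    -- iteration 3/4 --
    FD 5: (97.485,17.302) -> (93.291,20.025) [heading=147, draw]
    FD 14: (93.291,20.025) -> (81.55,27.65) [heading=147, draw]
    FD 12: (81.55,27.65) -> (71.486,34.186) [heading=147, draw]
    -- iteration 4/4 --
    FD 5: (71.486,34.186) -> (67.293,36.909) [heading=147, draw]
    FD 14: (67.293,36.909) -> (55.551,44.534) [heading=147, draw]
    FD 12: (55.551,44.534) -> (45.487,51.069) [heading=147, draw]
  ]
]
BK 17: (45.487,51.069) -> (59.745,41.811) [heading=147, draw]
RT 90: heading 147 -> 57
FD 5: (59.745,41.811) -> (62.468,46.004) [heading=57, draw]
FD 8: (62.468,46.004) -> (66.825,52.713) [heading=57, draw]
Final: pos=(66.825,52.713), heading=57, 44 segment(s) drawn

Segment lengths:
  seg 1: (7,-1) -> (7,8), length = 9
  seg 2: (7,8) -> (7,21), length = 13
  seg 3: (7,21) -> (12.209,5.872), length = 16
  seg 4: (12.209,5.872) -> (13.837,1.144), length = 5
  seg 5: (13.837,1.144) -> (18.395,-12.093), length = 14
  seg 6: (18.395,-12.093) -> (22.302,-23.439), length = 12
  seg 7: (22.302,-23.439) -> (23.93,-28.167), length = 5
  seg 8: (23.93,-28.167) -> (28.487,-41.404), length = 14
  seg 9: (28.487,-41.404) -> (32.394,-52.75), length = 12
  seg 10: (32.394,-52.75) -> (34.022,-57.478), length = 5
  seg 11: (34.022,-57.478) -> (38.58,-70.715), length = 14
  seg 12: (38.58,-70.715) -> (42.487,-82.062), length = 12
  seg 13: (42.487,-82.062) -> (44.115,-86.789), length = 5
  seg 14: (44.115,-86.789) -> (48.673,-100.026), length = 14
  seg 15: (48.673,-100.026) -> (52.58,-111.373), length = 12
  seg 16: (52.58,-111.373) -> (65.188,-101.522), length = 16
  seg 17: (65.188,-101.522) -> (69.128,-98.444), length = 5
  seg 18: (69.128,-98.444) -> (80.16,-89.824), length = 14
  seg 19: (80.16,-89.824) -> (89.616,-82.437), length = 12
  seg 20: (89.616,-82.437) -> (93.556,-79.358), length = 5
  seg 21: (93.556,-79.358) -> (104.588,-70.739), length = 14
  seg 22: (104.588,-70.739) -> (114.044,-63.351), length = 12
  seg 23: (114.044,-63.351) -> (117.984,-60.273), length = 5
  seg 24: (117.984,-60.273) -> (129.017,-51.653), length = 14
  seg 25: (129.017,-51.653) -> (138.473,-44.265), length = 12
  seg 26: (138.473,-44.265) -> (142.413,-41.187), length = 5
  seg 27: (142.413,-41.187) -> (153.445,-32.568), length = 14
  seg 28: (153.445,-32.568) -> (162.901,-25.18), length = 12
  seg 29: (162.901,-25.18) -> (149.482,-16.466), length = 16
  seg 30: (149.482,-16.466) -> (145.289,-13.743), length = 5
  seg 31: (145.289,-13.743) -> (133.548,-6.118), length = 14
  seg 32: (133.548,-6.118) -> (123.484,0.418), length = 12
  seg 33: (123.484,0.418) -> (119.29,3.141), length = 5
  seg 34: (119.29,3.141) -> (107.549,10.766), length = 14
  seg 35: (107.549,10.766) -> (97.485,17.302), length = 12
  seg 36: (97.485,17.302) -> (93.291,20.025), length = 5
  seg 37: (93.291,20.025) -> (81.55,27.65), length = 14
  seg 38: (81.55,27.65) -> (71.486,34.186), length = 12
  seg 39: (71.486,34.186) -> (67.293,36.909), length = 5
  seg 40: (67.293,36.909) -> (55.551,44.534), length = 14
  seg 41: (55.551,44.534) -> (45.487,51.069), length = 12
  seg 42: (45.487,51.069) -> (59.745,41.811), length = 17
  seg 43: (59.745,41.811) -> (62.468,46.004), length = 5
  seg 44: (62.468,46.004) -> (66.825,52.713), length = 8
Total = 472

Answer: 472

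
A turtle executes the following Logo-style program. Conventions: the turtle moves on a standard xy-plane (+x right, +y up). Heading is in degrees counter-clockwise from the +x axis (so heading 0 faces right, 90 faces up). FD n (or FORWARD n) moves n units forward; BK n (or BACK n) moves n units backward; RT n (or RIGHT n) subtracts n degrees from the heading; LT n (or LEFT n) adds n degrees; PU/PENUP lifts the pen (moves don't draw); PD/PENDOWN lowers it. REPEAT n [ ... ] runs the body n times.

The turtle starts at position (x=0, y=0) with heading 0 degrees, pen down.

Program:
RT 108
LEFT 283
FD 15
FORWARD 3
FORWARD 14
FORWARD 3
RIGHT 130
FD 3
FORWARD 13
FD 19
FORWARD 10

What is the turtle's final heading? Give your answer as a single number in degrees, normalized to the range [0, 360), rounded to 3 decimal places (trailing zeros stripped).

Executing turtle program step by step:
Start: pos=(0,0), heading=0, pen down
RT 108: heading 0 -> 252
LT 283: heading 252 -> 175
FD 15: (0,0) -> (-14.943,1.307) [heading=175, draw]
FD 3: (-14.943,1.307) -> (-17.932,1.569) [heading=175, draw]
FD 14: (-17.932,1.569) -> (-31.878,2.789) [heading=175, draw]
FD 3: (-31.878,2.789) -> (-34.867,3.05) [heading=175, draw]
RT 130: heading 175 -> 45
FD 3: (-34.867,3.05) -> (-32.745,5.172) [heading=45, draw]
FD 13: (-32.745,5.172) -> (-23.553,14.364) [heading=45, draw]
FD 19: (-23.553,14.364) -> (-10.118,27.799) [heading=45, draw]
FD 10: (-10.118,27.799) -> (-3.047,34.87) [heading=45, draw]
Final: pos=(-3.047,34.87), heading=45, 8 segment(s) drawn

Answer: 45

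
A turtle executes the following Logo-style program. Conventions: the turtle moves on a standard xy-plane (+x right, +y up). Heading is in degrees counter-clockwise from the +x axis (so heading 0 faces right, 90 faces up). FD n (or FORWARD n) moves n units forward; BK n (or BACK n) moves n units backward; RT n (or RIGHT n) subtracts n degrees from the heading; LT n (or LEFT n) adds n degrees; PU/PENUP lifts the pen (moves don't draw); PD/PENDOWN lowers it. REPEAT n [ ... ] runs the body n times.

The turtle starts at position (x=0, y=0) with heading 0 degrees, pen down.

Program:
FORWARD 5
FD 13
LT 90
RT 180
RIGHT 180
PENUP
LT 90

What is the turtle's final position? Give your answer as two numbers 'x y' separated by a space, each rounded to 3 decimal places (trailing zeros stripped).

Answer: 18 0

Derivation:
Executing turtle program step by step:
Start: pos=(0,0), heading=0, pen down
FD 5: (0,0) -> (5,0) [heading=0, draw]
FD 13: (5,0) -> (18,0) [heading=0, draw]
LT 90: heading 0 -> 90
RT 180: heading 90 -> 270
RT 180: heading 270 -> 90
PU: pen up
LT 90: heading 90 -> 180
Final: pos=(18,0), heading=180, 2 segment(s) drawn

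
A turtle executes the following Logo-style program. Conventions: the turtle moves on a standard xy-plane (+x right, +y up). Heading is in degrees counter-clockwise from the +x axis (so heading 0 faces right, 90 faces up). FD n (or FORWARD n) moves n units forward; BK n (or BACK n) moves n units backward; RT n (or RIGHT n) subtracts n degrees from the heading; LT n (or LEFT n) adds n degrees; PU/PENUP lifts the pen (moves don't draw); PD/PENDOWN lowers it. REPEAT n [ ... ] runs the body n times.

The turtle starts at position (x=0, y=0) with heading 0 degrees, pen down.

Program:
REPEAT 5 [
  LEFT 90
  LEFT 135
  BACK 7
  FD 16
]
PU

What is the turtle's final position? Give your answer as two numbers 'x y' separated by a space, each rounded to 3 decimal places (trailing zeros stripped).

Answer: -2.636 2.636

Derivation:
Executing turtle program step by step:
Start: pos=(0,0), heading=0, pen down
REPEAT 5 [
  -- iteration 1/5 --
  LT 90: heading 0 -> 90
  LT 135: heading 90 -> 225
  BK 7: (0,0) -> (4.95,4.95) [heading=225, draw]
  FD 16: (4.95,4.95) -> (-6.364,-6.364) [heading=225, draw]
  -- iteration 2/5 --
  LT 90: heading 225 -> 315
  LT 135: heading 315 -> 90
  BK 7: (-6.364,-6.364) -> (-6.364,-13.364) [heading=90, draw]
  FD 16: (-6.364,-13.364) -> (-6.364,2.636) [heading=90, draw]
  -- iteration 3/5 --
  LT 90: heading 90 -> 180
  LT 135: heading 180 -> 315
  BK 7: (-6.364,2.636) -> (-11.314,7.586) [heading=315, draw]
  FD 16: (-11.314,7.586) -> (0,-3.728) [heading=315, draw]
  -- iteration 4/5 --
  LT 90: heading 315 -> 45
  LT 135: heading 45 -> 180
  BK 7: (0,-3.728) -> (7,-3.728) [heading=180, draw]
  FD 16: (7,-3.728) -> (-9,-3.728) [heading=180, draw]
  -- iteration 5/5 --
  LT 90: heading 180 -> 270
  LT 135: heading 270 -> 45
  BK 7: (-9,-3.728) -> (-13.95,-8.678) [heading=45, draw]
  FD 16: (-13.95,-8.678) -> (-2.636,2.636) [heading=45, draw]
]
PU: pen up
Final: pos=(-2.636,2.636), heading=45, 10 segment(s) drawn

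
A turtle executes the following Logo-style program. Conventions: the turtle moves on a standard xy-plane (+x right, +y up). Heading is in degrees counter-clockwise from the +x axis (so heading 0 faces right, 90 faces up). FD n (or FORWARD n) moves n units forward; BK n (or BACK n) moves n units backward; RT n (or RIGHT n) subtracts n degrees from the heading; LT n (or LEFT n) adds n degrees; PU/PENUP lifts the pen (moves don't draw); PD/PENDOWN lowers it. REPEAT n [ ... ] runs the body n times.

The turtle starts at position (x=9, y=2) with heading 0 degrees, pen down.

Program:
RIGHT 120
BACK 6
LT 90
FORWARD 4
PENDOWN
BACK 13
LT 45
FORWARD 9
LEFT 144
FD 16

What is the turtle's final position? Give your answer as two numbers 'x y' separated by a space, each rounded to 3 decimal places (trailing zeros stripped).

Answer: -2.038 19.759

Derivation:
Executing turtle program step by step:
Start: pos=(9,2), heading=0, pen down
RT 120: heading 0 -> 240
BK 6: (9,2) -> (12,7.196) [heading=240, draw]
LT 90: heading 240 -> 330
FD 4: (12,7.196) -> (15.464,5.196) [heading=330, draw]
PD: pen down
BK 13: (15.464,5.196) -> (4.206,11.696) [heading=330, draw]
LT 45: heading 330 -> 15
FD 9: (4.206,11.696) -> (12.899,14.026) [heading=15, draw]
LT 144: heading 15 -> 159
FD 16: (12.899,14.026) -> (-2.038,19.759) [heading=159, draw]
Final: pos=(-2.038,19.759), heading=159, 5 segment(s) drawn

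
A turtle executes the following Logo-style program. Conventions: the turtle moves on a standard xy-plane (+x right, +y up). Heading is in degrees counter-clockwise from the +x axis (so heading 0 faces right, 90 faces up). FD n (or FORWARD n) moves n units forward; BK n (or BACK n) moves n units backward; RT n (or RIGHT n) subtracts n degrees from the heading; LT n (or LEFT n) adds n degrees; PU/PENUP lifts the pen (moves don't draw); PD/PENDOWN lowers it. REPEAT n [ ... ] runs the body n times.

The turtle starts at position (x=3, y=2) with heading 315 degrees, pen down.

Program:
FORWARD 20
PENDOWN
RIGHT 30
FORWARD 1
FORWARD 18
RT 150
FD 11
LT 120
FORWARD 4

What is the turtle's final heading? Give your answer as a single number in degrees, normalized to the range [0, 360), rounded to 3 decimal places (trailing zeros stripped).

Executing turtle program step by step:
Start: pos=(3,2), heading=315, pen down
FD 20: (3,2) -> (17.142,-12.142) [heading=315, draw]
PD: pen down
RT 30: heading 315 -> 285
FD 1: (17.142,-12.142) -> (17.401,-13.108) [heading=285, draw]
FD 18: (17.401,-13.108) -> (22.06,-30.495) [heading=285, draw]
RT 150: heading 285 -> 135
FD 11: (22.06,-30.495) -> (14.282,-22.717) [heading=135, draw]
LT 120: heading 135 -> 255
FD 4: (14.282,-22.717) -> (13.246,-26.58) [heading=255, draw]
Final: pos=(13.246,-26.58), heading=255, 5 segment(s) drawn

Answer: 255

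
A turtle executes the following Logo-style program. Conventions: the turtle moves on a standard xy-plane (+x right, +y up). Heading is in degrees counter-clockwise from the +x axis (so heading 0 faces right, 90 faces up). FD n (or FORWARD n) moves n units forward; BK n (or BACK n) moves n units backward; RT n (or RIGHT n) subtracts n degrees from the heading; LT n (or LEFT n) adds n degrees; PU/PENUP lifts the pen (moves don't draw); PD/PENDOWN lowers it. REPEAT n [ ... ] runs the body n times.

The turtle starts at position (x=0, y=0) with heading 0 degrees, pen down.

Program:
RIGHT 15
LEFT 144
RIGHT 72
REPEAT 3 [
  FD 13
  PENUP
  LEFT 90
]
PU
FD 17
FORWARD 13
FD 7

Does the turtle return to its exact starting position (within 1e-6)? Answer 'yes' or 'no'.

Executing turtle program step by step:
Start: pos=(0,0), heading=0, pen down
RT 15: heading 0 -> 345
LT 144: heading 345 -> 129
RT 72: heading 129 -> 57
REPEAT 3 [
  -- iteration 1/3 --
  FD 13: (0,0) -> (7.08,10.903) [heading=57, draw]
  PU: pen up
  LT 90: heading 57 -> 147
  -- iteration 2/3 --
  FD 13: (7.08,10.903) -> (-3.822,17.983) [heading=147, move]
  PU: pen up
  LT 90: heading 147 -> 237
  -- iteration 3/3 --
  FD 13: (-3.822,17.983) -> (-10.903,7.08) [heading=237, move]
  PU: pen up
  LT 90: heading 237 -> 327
]
PU: pen up
FD 17: (-10.903,7.08) -> (3.355,-2.179) [heading=327, move]
FD 13: (3.355,-2.179) -> (14.257,-9.259) [heading=327, move]
FD 7: (14.257,-9.259) -> (20.128,-13.071) [heading=327, move]
Final: pos=(20.128,-13.071), heading=327, 1 segment(s) drawn

Start position: (0, 0)
Final position: (20.128, -13.071)
Distance = 24; >= 1e-6 -> NOT closed

Answer: no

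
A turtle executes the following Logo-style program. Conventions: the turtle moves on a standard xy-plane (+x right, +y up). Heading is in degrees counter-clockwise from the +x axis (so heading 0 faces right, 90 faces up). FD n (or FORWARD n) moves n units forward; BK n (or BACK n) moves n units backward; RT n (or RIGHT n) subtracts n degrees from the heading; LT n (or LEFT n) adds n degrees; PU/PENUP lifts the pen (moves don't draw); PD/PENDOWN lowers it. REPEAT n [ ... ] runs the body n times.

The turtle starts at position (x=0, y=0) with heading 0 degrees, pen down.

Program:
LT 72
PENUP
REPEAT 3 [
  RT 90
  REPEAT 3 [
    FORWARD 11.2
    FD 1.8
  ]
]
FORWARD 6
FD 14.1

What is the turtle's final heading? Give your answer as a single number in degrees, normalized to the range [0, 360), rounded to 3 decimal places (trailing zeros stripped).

Executing turtle program step by step:
Start: pos=(0,0), heading=0, pen down
LT 72: heading 0 -> 72
PU: pen up
REPEAT 3 [
  -- iteration 1/3 --
  RT 90: heading 72 -> 342
  REPEAT 3 [
    -- iteration 1/3 --
    FD 11.2: (0,0) -> (10.652,-3.461) [heading=342, move]
    FD 1.8: (10.652,-3.461) -> (12.364,-4.017) [heading=342, move]
    -- iteration 2/3 --
    FD 11.2: (12.364,-4.017) -> (23.016,-7.478) [heading=342, move]
    FD 1.8: (23.016,-7.478) -> (24.727,-8.034) [heading=342, move]
    -- iteration 3/3 --
    FD 11.2: (24.727,-8.034) -> (35.379,-11.495) [heading=342, move]
    FD 1.8: (35.379,-11.495) -> (37.091,-12.052) [heading=342, move]
  ]
  -- iteration 2/3 --
  RT 90: heading 342 -> 252
  REPEAT 3 [
    -- iteration 1/3 --
    FD 11.2: (37.091,-12.052) -> (33.63,-22.703) [heading=252, move]
    FD 1.8: (33.63,-22.703) -> (33.074,-24.415) [heading=252, move]
    -- iteration 2/3 --
    FD 11.2: (33.074,-24.415) -> (29.613,-35.067) [heading=252, move]
    FD 1.8: (29.613,-35.067) -> (29.057,-36.779) [heading=252, move]
    -- iteration 3/3 --
    FD 11.2: (29.057,-36.779) -> (25.596,-47.431) [heading=252, move]
    FD 1.8: (25.596,-47.431) -> (25.04,-49.143) [heading=252, move]
  ]
  -- iteration 3/3 --
  RT 90: heading 252 -> 162
  REPEAT 3 [
    -- iteration 1/3 --
    FD 11.2: (25.04,-49.143) -> (14.388,-45.682) [heading=162, move]
    FD 1.8: (14.388,-45.682) -> (12.676,-45.126) [heading=162, move]
    -- iteration 2/3 --
    FD 11.2: (12.676,-45.126) -> (2.024,-41.665) [heading=162, move]
    FD 1.8: (2.024,-41.665) -> (0.312,-41.108) [heading=162, move]
    -- iteration 3/3 --
    FD 11.2: (0.312,-41.108) -> (-10.34,-37.647) [heading=162, move]
    FD 1.8: (-10.34,-37.647) -> (-12.052,-37.091) [heading=162, move]
  ]
]
FD 6: (-12.052,-37.091) -> (-17.758,-35.237) [heading=162, move]
FD 14.1: (-17.758,-35.237) -> (-31.168,-30.88) [heading=162, move]
Final: pos=(-31.168,-30.88), heading=162, 0 segment(s) drawn

Answer: 162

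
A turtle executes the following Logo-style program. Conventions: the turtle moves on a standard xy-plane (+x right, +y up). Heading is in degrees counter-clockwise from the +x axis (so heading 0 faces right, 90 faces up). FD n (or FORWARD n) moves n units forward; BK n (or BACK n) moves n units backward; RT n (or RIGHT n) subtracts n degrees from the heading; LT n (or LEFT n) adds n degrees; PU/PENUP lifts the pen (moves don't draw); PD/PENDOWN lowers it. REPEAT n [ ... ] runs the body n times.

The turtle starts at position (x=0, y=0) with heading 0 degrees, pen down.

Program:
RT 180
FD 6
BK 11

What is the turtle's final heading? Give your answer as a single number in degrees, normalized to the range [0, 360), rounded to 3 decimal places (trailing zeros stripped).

Executing turtle program step by step:
Start: pos=(0,0), heading=0, pen down
RT 180: heading 0 -> 180
FD 6: (0,0) -> (-6,0) [heading=180, draw]
BK 11: (-6,0) -> (5,0) [heading=180, draw]
Final: pos=(5,0), heading=180, 2 segment(s) drawn

Answer: 180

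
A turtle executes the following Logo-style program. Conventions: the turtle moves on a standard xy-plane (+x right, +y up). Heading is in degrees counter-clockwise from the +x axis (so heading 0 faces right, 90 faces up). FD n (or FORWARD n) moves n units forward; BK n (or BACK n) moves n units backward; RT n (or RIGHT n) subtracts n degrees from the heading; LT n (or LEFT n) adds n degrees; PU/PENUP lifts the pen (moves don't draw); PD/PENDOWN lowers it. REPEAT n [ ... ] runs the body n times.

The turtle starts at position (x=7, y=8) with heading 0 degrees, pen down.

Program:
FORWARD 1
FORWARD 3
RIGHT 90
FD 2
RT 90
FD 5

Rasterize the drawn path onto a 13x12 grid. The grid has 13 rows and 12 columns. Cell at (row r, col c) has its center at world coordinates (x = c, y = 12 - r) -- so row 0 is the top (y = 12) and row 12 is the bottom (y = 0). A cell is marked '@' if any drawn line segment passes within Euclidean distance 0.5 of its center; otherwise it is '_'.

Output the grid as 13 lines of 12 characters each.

Answer: ____________
____________
____________
____________
_______@@@@@
___________@
______@@@@@@
____________
____________
____________
____________
____________
____________

Derivation:
Segment 0: (7,8) -> (8,8)
Segment 1: (8,8) -> (11,8)
Segment 2: (11,8) -> (11,6)
Segment 3: (11,6) -> (6,6)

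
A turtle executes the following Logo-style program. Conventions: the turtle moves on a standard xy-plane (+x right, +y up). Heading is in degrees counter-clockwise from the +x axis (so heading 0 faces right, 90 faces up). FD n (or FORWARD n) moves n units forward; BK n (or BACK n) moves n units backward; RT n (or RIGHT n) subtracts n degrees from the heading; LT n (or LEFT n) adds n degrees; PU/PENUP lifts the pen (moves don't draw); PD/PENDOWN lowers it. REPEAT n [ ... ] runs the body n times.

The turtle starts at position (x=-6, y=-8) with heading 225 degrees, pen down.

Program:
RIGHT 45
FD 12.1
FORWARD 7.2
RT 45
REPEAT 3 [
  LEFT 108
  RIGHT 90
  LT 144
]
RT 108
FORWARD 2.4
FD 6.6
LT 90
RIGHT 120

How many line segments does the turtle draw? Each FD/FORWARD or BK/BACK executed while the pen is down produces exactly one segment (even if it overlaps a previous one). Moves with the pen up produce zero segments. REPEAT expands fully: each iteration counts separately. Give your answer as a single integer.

Executing turtle program step by step:
Start: pos=(-6,-8), heading=225, pen down
RT 45: heading 225 -> 180
FD 12.1: (-6,-8) -> (-18.1,-8) [heading=180, draw]
FD 7.2: (-18.1,-8) -> (-25.3,-8) [heading=180, draw]
RT 45: heading 180 -> 135
REPEAT 3 [
  -- iteration 1/3 --
  LT 108: heading 135 -> 243
  RT 90: heading 243 -> 153
  LT 144: heading 153 -> 297
  -- iteration 2/3 --
  LT 108: heading 297 -> 45
  RT 90: heading 45 -> 315
  LT 144: heading 315 -> 99
  -- iteration 3/3 --
  LT 108: heading 99 -> 207
  RT 90: heading 207 -> 117
  LT 144: heading 117 -> 261
]
RT 108: heading 261 -> 153
FD 2.4: (-25.3,-8) -> (-27.438,-6.91) [heading=153, draw]
FD 6.6: (-27.438,-6.91) -> (-33.319,-3.914) [heading=153, draw]
LT 90: heading 153 -> 243
RT 120: heading 243 -> 123
Final: pos=(-33.319,-3.914), heading=123, 4 segment(s) drawn
Segments drawn: 4

Answer: 4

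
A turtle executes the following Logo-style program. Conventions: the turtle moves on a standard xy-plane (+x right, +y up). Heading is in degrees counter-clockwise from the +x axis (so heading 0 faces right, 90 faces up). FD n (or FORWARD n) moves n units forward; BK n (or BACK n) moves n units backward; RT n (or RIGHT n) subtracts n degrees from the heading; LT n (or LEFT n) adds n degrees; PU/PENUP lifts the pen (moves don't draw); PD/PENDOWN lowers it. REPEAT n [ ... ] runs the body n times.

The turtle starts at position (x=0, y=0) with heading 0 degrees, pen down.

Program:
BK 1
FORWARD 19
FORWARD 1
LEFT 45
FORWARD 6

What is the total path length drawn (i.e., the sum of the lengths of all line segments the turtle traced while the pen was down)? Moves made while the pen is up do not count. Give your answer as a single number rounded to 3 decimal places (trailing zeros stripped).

Executing turtle program step by step:
Start: pos=(0,0), heading=0, pen down
BK 1: (0,0) -> (-1,0) [heading=0, draw]
FD 19: (-1,0) -> (18,0) [heading=0, draw]
FD 1: (18,0) -> (19,0) [heading=0, draw]
LT 45: heading 0 -> 45
FD 6: (19,0) -> (23.243,4.243) [heading=45, draw]
Final: pos=(23.243,4.243), heading=45, 4 segment(s) drawn

Segment lengths:
  seg 1: (0,0) -> (-1,0), length = 1
  seg 2: (-1,0) -> (18,0), length = 19
  seg 3: (18,0) -> (19,0), length = 1
  seg 4: (19,0) -> (23.243,4.243), length = 6
Total = 27

Answer: 27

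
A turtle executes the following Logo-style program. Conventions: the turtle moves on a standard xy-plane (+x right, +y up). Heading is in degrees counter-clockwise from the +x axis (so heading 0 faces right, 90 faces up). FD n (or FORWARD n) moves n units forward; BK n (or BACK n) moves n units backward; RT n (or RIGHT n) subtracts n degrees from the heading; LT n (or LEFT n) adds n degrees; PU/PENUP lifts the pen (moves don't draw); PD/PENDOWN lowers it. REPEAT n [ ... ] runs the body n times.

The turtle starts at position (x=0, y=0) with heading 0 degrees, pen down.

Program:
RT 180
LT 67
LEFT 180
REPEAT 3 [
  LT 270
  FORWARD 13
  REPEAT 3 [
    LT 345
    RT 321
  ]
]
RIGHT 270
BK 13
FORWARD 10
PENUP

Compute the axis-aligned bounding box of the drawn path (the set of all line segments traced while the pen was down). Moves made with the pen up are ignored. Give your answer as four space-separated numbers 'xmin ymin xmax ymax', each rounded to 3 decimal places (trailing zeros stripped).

Executing turtle program step by step:
Start: pos=(0,0), heading=0, pen down
RT 180: heading 0 -> 180
LT 67: heading 180 -> 247
LT 180: heading 247 -> 67
REPEAT 3 [
  -- iteration 1/3 --
  LT 270: heading 67 -> 337
  FD 13: (0,0) -> (11.967,-5.08) [heading=337, draw]
  REPEAT 3 [
    -- iteration 1/3 --
    LT 345: heading 337 -> 322
    RT 321: heading 322 -> 1
    -- iteration 2/3 --
    LT 345: heading 1 -> 346
    RT 321: heading 346 -> 25
    -- iteration 3/3 --
    LT 345: heading 25 -> 10
    RT 321: heading 10 -> 49
  ]
  -- iteration 2/3 --
  LT 270: heading 49 -> 319
  FD 13: (11.967,-5.08) -> (21.778,-13.608) [heading=319, draw]
  REPEAT 3 [
    -- iteration 1/3 --
    LT 345: heading 319 -> 304
    RT 321: heading 304 -> 343
    -- iteration 2/3 --
    LT 345: heading 343 -> 328
    RT 321: heading 328 -> 7
    -- iteration 3/3 --
    LT 345: heading 7 -> 352
    RT 321: heading 352 -> 31
  ]
  -- iteration 3/3 --
  LT 270: heading 31 -> 301
  FD 13: (21.778,-13.608) -> (28.473,-24.751) [heading=301, draw]
  REPEAT 3 [
    -- iteration 1/3 --
    LT 345: heading 301 -> 286
    RT 321: heading 286 -> 325
    -- iteration 2/3 --
    LT 345: heading 325 -> 310
    RT 321: heading 310 -> 349
    -- iteration 3/3 --
    LT 345: heading 349 -> 334
    RT 321: heading 334 -> 13
  ]
]
RT 270: heading 13 -> 103
BK 13: (28.473,-24.751) -> (31.398,-37.418) [heading=103, draw]
FD 10: (31.398,-37.418) -> (29.148,-27.675) [heading=103, draw]
PU: pen up
Final: pos=(29.148,-27.675), heading=103, 5 segment(s) drawn

Segment endpoints: x in {0, 11.967, 21.778, 28.473, 29.148, 31.398}, y in {-37.418, -27.675, -24.751, -13.608, -5.08, 0}
xmin=0, ymin=-37.418, xmax=31.398, ymax=0

Answer: 0 -37.418 31.398 0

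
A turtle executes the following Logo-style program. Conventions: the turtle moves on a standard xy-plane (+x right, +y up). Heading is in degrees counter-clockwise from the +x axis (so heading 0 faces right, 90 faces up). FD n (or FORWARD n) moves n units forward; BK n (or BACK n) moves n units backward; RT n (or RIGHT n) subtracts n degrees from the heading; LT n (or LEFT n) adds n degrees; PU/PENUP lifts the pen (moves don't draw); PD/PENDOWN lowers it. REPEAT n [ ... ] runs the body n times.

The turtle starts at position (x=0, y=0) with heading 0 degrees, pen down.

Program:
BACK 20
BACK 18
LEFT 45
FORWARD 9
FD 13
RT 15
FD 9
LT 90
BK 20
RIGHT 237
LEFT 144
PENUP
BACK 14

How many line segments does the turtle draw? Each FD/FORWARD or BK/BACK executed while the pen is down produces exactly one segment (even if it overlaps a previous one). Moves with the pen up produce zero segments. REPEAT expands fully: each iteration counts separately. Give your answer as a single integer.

Answer: 6

Derivation:
Executing turtle program step by step:
Start: pos=(0,0), heading=0, pen down
BK 20: (0,0) -> (-20,0) [heading=0, draw]
BK 18: (-20,0) -> (-38,0) [heading=0, draw]
LT 45: heading 0 -> 45
FD 9: (-38,0) -> (-31.636,6.364) [heading=45, draw]
FD 13: (-31.636,6.364) -> (-22.444,15.556) [heading=45, draw]
RT 15: heading 45 -> 30
FD 9: (-22.444,15.556) -> (-14.649,20.056) [heading=30, draw]
LT 90: heading 30 -> 120
BK 20: (-14.649,20.056) -> (-4.649,2.736) [heading=120, draw]
RT 237: heading 120 -> 243
LT 144: heading 243 -> 27
PU: pen up
BK 14: (-4.649,2.736) -> (-17.124,-3.62) [heading=27, move]
Final: pos=(-17.124,-3.62), heading=27, 6 segment(s) drawn
Segments drawn: 6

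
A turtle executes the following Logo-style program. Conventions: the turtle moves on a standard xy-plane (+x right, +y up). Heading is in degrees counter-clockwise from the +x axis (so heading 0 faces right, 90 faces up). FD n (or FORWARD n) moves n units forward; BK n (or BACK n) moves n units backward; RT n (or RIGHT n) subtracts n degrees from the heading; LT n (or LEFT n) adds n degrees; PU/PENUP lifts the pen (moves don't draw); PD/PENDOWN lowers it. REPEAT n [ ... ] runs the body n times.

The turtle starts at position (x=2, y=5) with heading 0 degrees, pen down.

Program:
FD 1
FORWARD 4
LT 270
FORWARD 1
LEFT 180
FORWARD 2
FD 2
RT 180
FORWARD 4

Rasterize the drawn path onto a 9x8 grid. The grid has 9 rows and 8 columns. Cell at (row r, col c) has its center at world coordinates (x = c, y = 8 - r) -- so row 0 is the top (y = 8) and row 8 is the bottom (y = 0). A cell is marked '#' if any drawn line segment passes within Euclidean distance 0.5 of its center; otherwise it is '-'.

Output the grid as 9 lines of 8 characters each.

Segment 0: (2,5) -> (3,5)
Segment 1: (3,5) -> (7,5)
Segment 2: (7,5) -> (7,4)
Segment 3: (7,4) -> (7,6)
Segment 4: (7,6) -> (7,8)
Segment 5: (7,8) -> (7,4)

Answer: -------#
-------#
-------#
--######
-------#
--------
--------
--------
--------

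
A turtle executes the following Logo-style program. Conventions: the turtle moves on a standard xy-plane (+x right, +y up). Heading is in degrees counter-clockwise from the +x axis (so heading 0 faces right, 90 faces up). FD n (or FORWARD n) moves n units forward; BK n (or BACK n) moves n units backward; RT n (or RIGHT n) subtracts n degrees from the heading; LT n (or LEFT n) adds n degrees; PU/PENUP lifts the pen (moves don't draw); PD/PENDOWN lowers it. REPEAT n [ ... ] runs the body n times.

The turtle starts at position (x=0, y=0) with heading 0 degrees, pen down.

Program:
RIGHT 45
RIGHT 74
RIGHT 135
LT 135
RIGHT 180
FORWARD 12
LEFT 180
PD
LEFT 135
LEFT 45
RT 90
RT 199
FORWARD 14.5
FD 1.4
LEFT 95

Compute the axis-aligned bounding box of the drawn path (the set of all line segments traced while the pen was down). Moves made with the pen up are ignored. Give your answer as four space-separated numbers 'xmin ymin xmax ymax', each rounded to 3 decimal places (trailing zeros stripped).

Answer: -4.821 0 5.818 22.311

Derivation:
Executing turtle program step by step:
Start: pos=(0,0), heading=0, pen down
RT 45: heading 0 -> 315
RT 74: heading 315 -> 241
RT 135: heading 241 -> 106
LT 135: heading 106 -> 241
RT 180: heading 241 -> 61
FD 12: (0,0) -> (5.818,10.495) [heading=61, draw]
LT 180: heading 61 -> 241
PD: pen down
LT 135: heading 241 -> 16
LT 45: heading 16 -> 61
RT 90: heading 61 -> 331
RT 199: heading 331 -> 132
FD 14.5: (5.818,10.495) -> (-3.885,21.271) [heading=132, draw]
FD 1.4: (-3.885,21.271) -> (-4.821,22.311) [heading=132, draw]
LT 95: heading 132 -> 227
Final: pos=(-4.821,22.311), heading=227, 3 segment(s) drawn

Segment endpoints: x in {-4.821, -3.885, 0, 5.818}, y in {0, 10.495, 21.271, 22.311}
xmin=-4.821, ymin=0, xmax=5.818, ymax=22.311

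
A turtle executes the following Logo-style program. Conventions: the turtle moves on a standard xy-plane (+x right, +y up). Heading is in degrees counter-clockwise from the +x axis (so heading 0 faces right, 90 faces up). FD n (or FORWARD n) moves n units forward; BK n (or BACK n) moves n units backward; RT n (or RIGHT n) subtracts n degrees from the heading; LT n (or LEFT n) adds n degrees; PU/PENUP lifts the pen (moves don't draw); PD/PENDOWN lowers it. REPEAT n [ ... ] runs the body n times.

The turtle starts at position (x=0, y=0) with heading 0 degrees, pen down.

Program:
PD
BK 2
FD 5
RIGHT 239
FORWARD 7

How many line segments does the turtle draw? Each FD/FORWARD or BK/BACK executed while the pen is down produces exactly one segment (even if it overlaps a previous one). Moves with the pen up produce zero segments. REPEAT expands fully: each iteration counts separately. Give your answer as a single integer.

Executing turtle program step by step:
Start: pos=(0,0), heading=0, pen down
PD: pen down
BK 2: (0,0) -> (-2,0) [heading=0, draw]
FD 5: (-2,0) -> (3,0) [heading=0, draw]
RT 239: heading 0 -> 121
FD 7: (3,0) -> (-0.605,6) [heading=121, draw]
Final: pos=(-0.605,6), heading=121, 3 segment(s) drawn
Segments drawn: 3

Answer: 3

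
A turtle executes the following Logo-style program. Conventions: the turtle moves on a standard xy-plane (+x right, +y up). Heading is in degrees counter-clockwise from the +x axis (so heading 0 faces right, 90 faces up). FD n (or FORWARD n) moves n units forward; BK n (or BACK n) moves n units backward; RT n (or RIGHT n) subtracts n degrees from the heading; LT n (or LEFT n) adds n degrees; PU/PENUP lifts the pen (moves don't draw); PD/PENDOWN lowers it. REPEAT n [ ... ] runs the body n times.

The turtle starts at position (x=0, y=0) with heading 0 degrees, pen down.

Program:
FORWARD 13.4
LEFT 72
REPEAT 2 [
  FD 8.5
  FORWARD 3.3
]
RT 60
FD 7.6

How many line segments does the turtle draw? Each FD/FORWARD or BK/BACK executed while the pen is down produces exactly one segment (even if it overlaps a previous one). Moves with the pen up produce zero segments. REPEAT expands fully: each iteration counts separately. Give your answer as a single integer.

Executing turtle program step by step:
Start: pos=(0,0), heading=0, pen down
FD 13.4: (0,0) -> (13.4,0) [heading=0, draw]
LT 72: heading 0 -> 72
REPEAT 2 [
  -- iteration 1/2 --
  FD 8.5: (13.4,0) -> (16.027,8.084) [heading=72, draw]
  FD 3.3: (16.027,8.084) -> (17.046,11.222) [heading=72, draw]
  -- iteration 2/2 --
  FD 8.5: (17.046,11.222) -> (19.673,19.306) [heading=72, draw]
  FD 3.3: (19.673,19.306) -> (20.693,22.445) [heading=72, draw]
]
RT 60: heading 72 -> 12
FD 7.6: (20.693,22.445) -> (28.127,24.025) [heading=12, draw]
Final: pos=(28.127,24.025), heading=12, 6 segment(s) drawn
Segments drawn: 6

Answer: 6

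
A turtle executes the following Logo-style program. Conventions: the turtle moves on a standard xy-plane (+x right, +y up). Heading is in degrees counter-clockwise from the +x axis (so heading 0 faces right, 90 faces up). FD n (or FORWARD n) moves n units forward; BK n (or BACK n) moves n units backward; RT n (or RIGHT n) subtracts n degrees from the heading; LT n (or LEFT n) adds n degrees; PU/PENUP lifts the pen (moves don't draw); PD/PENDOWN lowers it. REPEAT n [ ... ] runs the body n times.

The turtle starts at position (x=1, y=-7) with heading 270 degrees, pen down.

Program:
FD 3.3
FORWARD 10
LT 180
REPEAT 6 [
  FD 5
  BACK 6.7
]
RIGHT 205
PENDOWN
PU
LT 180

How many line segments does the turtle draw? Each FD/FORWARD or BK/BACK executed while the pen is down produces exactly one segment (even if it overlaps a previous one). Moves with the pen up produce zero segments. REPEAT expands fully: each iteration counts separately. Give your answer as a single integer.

Answer: 14

Derivation:
Executing turtle program step by step:
Start: pos=(1,-7), heading=270, pen down
FD 3.3: (1,-7) -> (1,-10.3) [heading=270, draw]
FD 10: (1,-10.3) -> (1,-20.3) [heading=270, draw]
LT 180: heading 270 -> 90
REPEAT 6 [
  -- iteration 1/6 --
  FD 5: (1,-20.3) -> (1,-15.3) [heading=90, draw]
  BK 6.7: (1,-15.3) -> (1,-22) [heading=90, draw]
  -- iteration 2/6 --
  FD 5: (1,-22) -> (1,-17) [heading=90, draw]
  BK 6.7: (1,-17) -> (1,-23.7) [heading=90, draw]
  -- iteration 3/6 --
  FD 5: (1,-23.7) -> (1,-18.7) [heading=90, draw]
  BK 6.7: (1,-18.7) -> (1,-25.4) [heading=90, draw]
  -- iteration 4/6 --
  FD 5: (1,-25.4) -> (1,-20.4) [heading=90, draw]
  BK 6.7: (1,-20.4) -> (1,-27.1) [heading=90, draw]
  -- iteration 5/6 --
  FD 5: (1,-27.1) -> (1,-22.1) [heading=90, draw]
  BK 6.7: (1,-22.1) -> (1,-28.8) [heading=90, draw]
  -- iteration 6/6 --
  FD 5: (1,-28.8) -> (1,-23.8) [heading=90, draw]
  BK 6.7: (1,-23.8) -> (1,-30.5) [heading=90, draw]
]
RT 205: heading 90 -> 245
PD: pen down
PU: pen up
LT 180: heading 245 -> 65
Final: pos=(1,-30.5), heading=65, 14 segment(s) drawn
Segments drawn: 14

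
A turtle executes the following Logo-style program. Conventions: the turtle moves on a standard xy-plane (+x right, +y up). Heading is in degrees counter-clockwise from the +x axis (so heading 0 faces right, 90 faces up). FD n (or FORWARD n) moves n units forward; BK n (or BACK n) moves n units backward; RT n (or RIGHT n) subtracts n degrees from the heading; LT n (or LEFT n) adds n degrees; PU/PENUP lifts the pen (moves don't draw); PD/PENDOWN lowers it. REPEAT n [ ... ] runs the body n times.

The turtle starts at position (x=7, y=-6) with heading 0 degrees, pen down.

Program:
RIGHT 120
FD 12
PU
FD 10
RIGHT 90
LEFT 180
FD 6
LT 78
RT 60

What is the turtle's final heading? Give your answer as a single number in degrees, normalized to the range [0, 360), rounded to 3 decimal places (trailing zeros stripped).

Answer: 348

Derivation:
Executing turtle program step by step:
Start: pos=(7,-6), heading=0, pen down
RT 120: heading 0 -> 240
FD 12: (7,-6) -> (1,-16.392) [heading=240, draw]
PU: pen up
FD 10: (1,-16.392) -> (-4,-25.053) [heading=240, move]
RT 90: heading 240 -> 150
LT 180: heading 150 -> 330
FD 6: (-4,-25.053) -> (1.196,-28.053) [heading=330, move]
LT 78: heading 330 -> 48
RT 60: heading 48 -> 348
Final: pos=(1.196,-28.053), heading=348, 1 segment(s) drawn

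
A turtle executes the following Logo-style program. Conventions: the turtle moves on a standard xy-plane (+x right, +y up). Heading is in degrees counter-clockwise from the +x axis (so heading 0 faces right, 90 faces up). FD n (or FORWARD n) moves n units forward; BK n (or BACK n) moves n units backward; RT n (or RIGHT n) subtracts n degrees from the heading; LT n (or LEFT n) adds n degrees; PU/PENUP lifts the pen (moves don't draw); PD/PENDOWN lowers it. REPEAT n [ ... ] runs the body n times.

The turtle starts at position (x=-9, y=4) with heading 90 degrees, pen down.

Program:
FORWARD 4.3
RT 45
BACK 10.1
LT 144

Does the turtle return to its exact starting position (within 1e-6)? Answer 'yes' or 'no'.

Answer: no

Derivation:
Executing turtle program step by step:
Start: pos=(-9,4), heading=90, pen down
FD 4.3: (-9,4) -> (-9,8.3) [heading=90, draw]
RT 45: heading 90 -> 45
BK 10.1: (-9,8.3) -> (-16.142,1.158) [heading=45, draw]
LT 144: heading 45 -> 189
Final: pos=(-16.142,1.158), heading=189, 2 segment(s) drawn

Start position: (-9, 4)
Final position: (-16.142, 1.158)
Distance = 7.686; >= 1e-6 -> NOT closed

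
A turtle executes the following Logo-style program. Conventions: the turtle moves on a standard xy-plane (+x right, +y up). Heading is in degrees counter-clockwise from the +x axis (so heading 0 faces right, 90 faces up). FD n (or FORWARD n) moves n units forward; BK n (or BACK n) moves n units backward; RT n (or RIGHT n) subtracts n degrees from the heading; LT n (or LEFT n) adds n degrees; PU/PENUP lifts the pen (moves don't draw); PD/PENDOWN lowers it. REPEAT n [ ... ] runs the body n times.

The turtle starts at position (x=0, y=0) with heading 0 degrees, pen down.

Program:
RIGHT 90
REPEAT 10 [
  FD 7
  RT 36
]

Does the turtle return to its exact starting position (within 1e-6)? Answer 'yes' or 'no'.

Answer: yes

Derivation:
Executing turtle program step by step:
Start: pos=(0,0), heading=0, pen down
RT 90: heading 0 -> 270
REPEAT 10 [
  -- iteration 1/10 --
  FD 7: (0,0) -> (0,-7) [heading=270, draw]
  RT 36: heading 270 -> 234
  -- iteration 2/10 --
  FD 7: (0,-7) -> (-4.114,-12.663) [heading=234, draw]
  RT 36: heading 234 -> 198
  -- iteration 3/10 --
  FD 7: (-4.114,-12.663) -> (-10.772,-14.826) [heading=198, draw]
  RT 36: heading 198 -> 162
  -- iteration 4/10 --
  FD 7: (-10.772,-14.826) -> (-17.429,-12.663) [heading=162, draw]
  RT 36: heading 162 -> 126
  -- iteration 5/10 --
  FD 7: (-17.429,-12.663) -> (-21.544,-7) [heading=126, draw]
  RT 36: heading 126 -> 90
  -- iteration 6/10 --
  FD 7: (-21.544,-7) -> (-21.544,0) [heading=90, draw]
  RT 36: heading 90 -> 54
  -- iteration 7/10 --
  FD 7: (-21.544,0) -> (-17.429,5.663) [heading=54, draw]
  RT 36: heading 54 -> 18
  -- iteration 8/10 --
  FD 7: (-17.429,5.663) -> (-10.772,7.826) [heading=18, draw]
  RT 36: heading 18 -> 342
  -- iteration 9/10 --
  FD 7: (-10.772,7.826) -> (-4.114,5.663) [heading=342, draw]
  RT 36: heading 342 -> 306
  -- iteration 10/10 --
  FD 7: (-4.114,5.663) -> (0,0) [heading=306, draw]
  RT 36: heading 306 -> 270
]
Final: pos=(0,0), heading=270, 10 segment(s) drawn

Start position: (0, 0)
Final position: (0, 0)
Distance = 0; < 1e-6 -> CLOSED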